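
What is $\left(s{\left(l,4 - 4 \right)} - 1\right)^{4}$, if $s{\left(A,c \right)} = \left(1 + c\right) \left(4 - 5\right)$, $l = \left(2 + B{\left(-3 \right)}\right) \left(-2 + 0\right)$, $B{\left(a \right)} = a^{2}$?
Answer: $16$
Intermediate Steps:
$l = -22$ ($l = \left(2 + \left(-3\right)^{2}\right) \left(-2 + 0\right) = \left(2 + 9\right) \left(-2\right) = 11 \left(-2\right) = -22$)
$s{\left(A,c \right)} = -1 - c$ ($s{\left(A,c \right)} = \left(1 + c\right) \left(-1\right) = -1 - c$)
$\left(s{\left(l,4 - 4 \right)} - 1\right)^{4} = \left(\left(-1 - \left(4 - 4\right)\right) - 1\right)^{4} = \left(\left(-1 - 0\right) - 1\right)^{4} = \left(\left(-1 + 0\right) - 1\right)^{4} = \left(-1 - 1\right)^{4} = \left(-2\right)^{4} = 16$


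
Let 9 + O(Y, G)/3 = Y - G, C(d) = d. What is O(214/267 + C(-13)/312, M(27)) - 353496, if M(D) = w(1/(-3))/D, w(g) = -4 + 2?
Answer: -2265359353/6408 ≈ -3.5352e+5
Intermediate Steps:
w(g) = -2
M(D) = -2/D
O(Y, G) = -27 - 3*G + 3*Y (O(Y, G) = -27 + 3*(Y - G) = -27 + (-3*G + 3*Y) = -27 - 3*G + 3*Y)
O(214/267 + C(-13)/312, M(27)) - 353496 = (-27 - (-6)/27 + 3*(214/267 - 13/312)) - 353496 = (-27 - (-6)/27 + 3*(214*(1/267) - 13*1/312)) - 353496 = (-27 - 3*(-2/27) + 3*(214/267 - 1/24)) - 353496 = (-27 + 2/9 + 3*(541/712)) - 353496 = (-27 + 2/9 + 1623/712) - 353496 = -156985/6408 - 353496 = -2265359353/6408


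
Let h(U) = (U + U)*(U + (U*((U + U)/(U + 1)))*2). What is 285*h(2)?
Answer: 8360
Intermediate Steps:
h(U) = 2*U*(U + 4*U²/(1 + U)) (h(U) = (2*U)*(U + (U*((2*U)/(1 + U)))*2) = (2*U)*(U + (U*(2*U/(1 + U)))*2) = (2*U)*(U + (2*U²/(1 + U))*2) = (2*U)*(U + 4*U²/(1 + U)) = 2*U*(U + 4*U²/(1 + U)))
285*h(2) = 285*(2²*(2 + 10*2)/(1 + 2)) = 285*(4*(2 + 20)/3) = 285*(4*(⅓)*22) = 285*(88/3) = 8360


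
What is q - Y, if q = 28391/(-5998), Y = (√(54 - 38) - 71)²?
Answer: -26953413/5998 ≈ -4493.7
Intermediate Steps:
Y = 4489 (Y = (√16 - 71)² = (4 - 71)² = (-67)² = 4489)
q = -28391/5998 (q = 28391*(-1/5998) = -28391/5998 ≈ -4.7334)
q - Y = -28391/5998 - 1*4489 = -28391/5998 - 4489 = -26953413/5998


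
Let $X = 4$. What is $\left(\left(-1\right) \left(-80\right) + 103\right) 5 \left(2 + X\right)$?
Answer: $5490$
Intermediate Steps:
$\left(\left(-1\right) \left(-80\right) + 103\right) 5 \left(2 + X\right) = \left(\left(-1\right) \left(-80\right) + 103\right) 5 \left(2 + 4\right) = \left(80 + 103\right) 5 \cdot 6 = 183 \cdot 30 = 5490$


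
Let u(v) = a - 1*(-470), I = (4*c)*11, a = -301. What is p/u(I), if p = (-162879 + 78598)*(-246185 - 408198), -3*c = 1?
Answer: 55152053623/169 ≈ 3.2634e+8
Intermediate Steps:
c = -1/3 (c = -1/3*1 = -1/3 ≈ -0.33333)
I = -44/3 (I = (4*(-1/3))*11 = -4/3*11 = -44/3 ≈ -14.667)
p = 55152053623 (p = -84281*(-654383) = 55152053623)
u(v) = 169 (u(v) = -301 - 1*(-470) = -301 + 470 = 169)
p/u(I) = 55152053623/169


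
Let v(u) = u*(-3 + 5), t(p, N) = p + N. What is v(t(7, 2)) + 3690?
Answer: 3708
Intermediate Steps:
t(p, N) = N + p
v(u) = 2*u (v(u) = u*2 = 2*u)
v(t(7, 2)) + 3690 = 2*(2 + 7) + 3690 = 2*9 + 3690 = 18 + 3690 = 3708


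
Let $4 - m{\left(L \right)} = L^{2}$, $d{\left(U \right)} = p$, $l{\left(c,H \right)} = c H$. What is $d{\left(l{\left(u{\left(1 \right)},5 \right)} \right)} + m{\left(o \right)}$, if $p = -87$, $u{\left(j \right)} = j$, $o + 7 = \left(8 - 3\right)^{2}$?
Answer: $-407$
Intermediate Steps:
$o = 18$ ($o = -7 + \left(8 - 3\right)^{2} = -7 + 5^{2} = -7 + 25 = 18$)
$l{\left(c,H \right)} = H c$
$d{\left(U \right)} = -87$
$m{\left(L \right)} = 4 - L^{2}$
$d{\left(l{\left(u{\left(1 \right)},5 \right)} \right)} + m{\left(o \right)} = -87 + \left(4 - 18^{2}\right) = -87 + \left(4 - 324\right) = -87 - 320 = -407$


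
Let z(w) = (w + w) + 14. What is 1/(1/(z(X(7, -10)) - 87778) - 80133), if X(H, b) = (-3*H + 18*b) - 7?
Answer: -88180/7066127941 ≈ -1.2479e-5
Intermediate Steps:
X(H, b) = -7 - 3*H + 18*b
z(w) = 14 + 2*w (z(w) = 2*w + 14 = 14 + 2*w)
1/(1/(z(X(7, -10)) - 87778) - 80133) = 1/(1/((14 + 2*(-7 - 3*7 + 18*(-10))) - 87778) - 80133) = 1/(1/((14 + 2*(-7 - 21 - 180)) - 87778) - 80133) = 1/(1/((14 + 2*(-208)) - 87778) - 80133) = 1/(1/((14 - 416) - 87778) - 80133) = 1/(1/(-402 - 87778) - 80133) = 1/(1/(-88180) - 80133) = 1/(-1/88180 - 80133) = 1/(-7066127941/88180) = -88180/7066127941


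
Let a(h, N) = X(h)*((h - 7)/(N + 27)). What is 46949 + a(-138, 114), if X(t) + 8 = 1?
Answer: 6620824/141 ≈ 46956.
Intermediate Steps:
X(t) = -7 (X(t) = -8 + 1 = -7)
a(h, N) = -7*(-7 + h)/(27 + N) (a(h, N) = -7*(h - 7)/(N + 27) = -7*(-7 + h)/(27 + N))
46949 + a(-138, 114) = 46949 + 7*(7 - 1*(-138))/(27 + 114) = 46949 + 7*(7 + 138)/141 = 46949 + 7*(1/141)*145 = 46949 + 1015/141 = 6620824/141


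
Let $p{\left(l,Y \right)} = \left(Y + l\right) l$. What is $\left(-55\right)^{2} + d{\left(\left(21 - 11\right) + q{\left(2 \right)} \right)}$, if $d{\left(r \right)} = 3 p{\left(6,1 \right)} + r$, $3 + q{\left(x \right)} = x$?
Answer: $3160$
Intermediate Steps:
$q{\left(x \right)} = -3 + x$
$p{\left(l,Y \right)} = l \left(Y + l\right)$
$d{\left(r \right)} = 126 + r$ ($d{\left(r \right)} = 3 \cdot 6 \left(1 + 6\right) + r = 3 \cdot 6 \cdot 7 + r = 3 \cdot 42 + r = 126 + r$)
$\left(-55\right)^{2} + d{\left(\left(21 - 11\right) + q{\left(2 \right)} \right)} = \left(-55\right)^{2} + \left(126 + \left(\left(21 - 11\right) + \left(-3 + 2\right)\right)\right) = 3025 + \left(126 + \left(10 - 1\right)\right) = 3025 + \left(126 + 9\right) = 3025 + 135 = 3160$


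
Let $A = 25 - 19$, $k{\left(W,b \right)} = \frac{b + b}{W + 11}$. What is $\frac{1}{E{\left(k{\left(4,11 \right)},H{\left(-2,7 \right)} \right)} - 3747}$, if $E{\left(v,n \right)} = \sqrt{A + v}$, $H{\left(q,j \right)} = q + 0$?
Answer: $- \frac{56205}{210600023} - \frac{4 \sqrt{105}}{210600023} \approx -0.00026707$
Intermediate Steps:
$H{\left(q,j \right)} = q$
$k{\left(W,b \right)} = \frac{2 b}{11 + W}$
$A = 6$
$E{\left(v,n \right)} = \sqrt{6 + v}$
$\frac{1}{E{\left(k{\left(4,11 \right)},H{\left(-2,7 \right)} \right)} - 3747} = \frac{1}{\sqrt{6 + 2 \cdot 11 \frac{1}{11 + 4}} - 3747} = \frac{1}{\sqrt{6 + 2 \cdot 11 \cdot \frac{1}{15}} - 3747} = \frac{1}{\sqrt{6 + \frac{22}{15}} - 3747} = \frac{1}{\sqrt{\frac{112}{15}} - 3747} = \frac{1}{\frac{4 \sqrt{105}}{15} - 3747} = \frac{1}{-3747 + \frac{4 \sqrt{105}}{15}}$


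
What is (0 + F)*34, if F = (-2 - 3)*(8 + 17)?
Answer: -4250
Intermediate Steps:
F = -125 (F = -5*25 = -125)
(0 + F)*34 = (0 - 125)*34 = -125*34 = -4250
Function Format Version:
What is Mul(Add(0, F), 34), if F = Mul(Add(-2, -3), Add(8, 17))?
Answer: -4250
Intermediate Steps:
F = -125 (F = Mul(-5, 25) = -125)
Mul(Add(0, F), 34) = Mul(Add(0, -125), 34) = Mul(-125, 34) = -4250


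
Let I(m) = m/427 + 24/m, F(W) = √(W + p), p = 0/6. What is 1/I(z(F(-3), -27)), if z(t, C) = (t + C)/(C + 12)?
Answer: 2135*(√3 + 27*I)/(2*(9*√3 + 384421*I)) ≈ 0.074977 - 0.0048067*I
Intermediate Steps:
p = 0 (p = 0*(⅙) = 0)
F(W) = √W (F(W) = √(W + 0) = √W)
z(t, C) = (C + t)/(12 + C)
I(m) = 24/m + m/427 (I(m) = m*(1/427) + 24/m = m/427 + 24/m = 24/m + m/427)
1/I(z(F(-3), -27)) = 1/(24/(((-27 + √(-3))/(12 - 27))) + ((-27 + √(-3))/(12 - 27))/427) = 1/(24/(((-27 + I*√3)/(-15))) + ((-27 + I*√3)/(-15))/427) = 1/(24/((-(-27 + I*√3)/15)) + (-(-27 + I*√3)/15)/427) = 1/(24/(9/5 - I*√3/15) + (9/5 - I*√3/15)/427) = 1/(24/(9/5 - I*√3/15) + (9/2135 - I*√3/6405)) = 1/(9/2135 + 24/(9/5 - I*√3/15) - I*√3/6405)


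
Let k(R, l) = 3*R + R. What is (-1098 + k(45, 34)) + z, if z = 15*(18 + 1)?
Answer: -633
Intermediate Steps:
z = 285 (z = 15*19 = 285)
k(R, l) = 4*R
(-1098 + k(45, 34)) + z = (-1098 + 4*45) + 285 = (-1098 + 180) + 285 = -918 + 285 = -633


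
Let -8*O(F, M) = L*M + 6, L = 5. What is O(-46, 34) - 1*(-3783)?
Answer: 3761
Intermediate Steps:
O(F, M) = -3/4 - 5*M/8 (O(F, M) = -(5*M + 6)/8 = -(6 + 5*M)/8 = -3/4 - 5*M/8)
O(-46, 34) - 1*(-3783) = (-3/4 - 5/8*34) - 1*(-3783) = (-3/4 - 85/4) + 3783 = -22 + 3783 = 3761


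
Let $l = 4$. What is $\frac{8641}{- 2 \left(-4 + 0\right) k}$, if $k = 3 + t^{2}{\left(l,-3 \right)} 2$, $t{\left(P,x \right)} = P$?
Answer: $\frac{8641}{280} \approx 30.861$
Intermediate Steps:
$k = 35$ ($k = 3 + 4^{2} \cdot 2 = 3 + 16 \cdot 2 = 3 + 32 = 35$)
$\frac{8641}{- 2 \left(-4 + 0\right) k} = \frac{8641}{- 2 \left(-4 + 0\right) 35} = \frac{8641}{\left(-2\right) \left(-4\right) 35} = \frac{8641}{8 \cdot 35} = \frac{8641}{280}$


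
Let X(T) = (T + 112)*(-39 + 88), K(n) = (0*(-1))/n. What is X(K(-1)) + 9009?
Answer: 14497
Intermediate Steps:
K(n) = 0 (K(n) = 0/n = 0)
X(T) = 5488 + 49*T (X(T) = (112 + T)*49 = 5488 + 49*T)
X(K(-1)) + 9009 = (5488 + 49*0) + 9009 = (5488 + 0) + 9009 = 5488 + 9009 = 14497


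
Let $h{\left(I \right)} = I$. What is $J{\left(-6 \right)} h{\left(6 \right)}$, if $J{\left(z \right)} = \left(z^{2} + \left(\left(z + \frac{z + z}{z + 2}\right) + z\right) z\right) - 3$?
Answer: $522$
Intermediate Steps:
$J{\left(z \right)} = -3 + z^{2} + z \left(2 z + \frac{2 z}{2 + z}\right)$ ($J{\left(z \right)} = \left(z^{2} + \left(\left(z + \frac{2 z}{2 + z}\right) + z\right) z\right) - 3 = \left(z^{2} + \left(2 z + \frac{2 z}{2 + z}\right) z\right) - 3 = \left(z^{2} + z \left(2 z + \frac{2 z}{2 + z}\right)\right) - 3 = -3 + z^{2} + z \left(2 z + \frac{2 z}{2 + z}\right)$)
$J{\left(-6 \right)} h{\left(6 \right)} = \frac{-6 - -18 + 3 \left(-6\right)^{3} + 8 \left(-6\right)^{2}}{2 - 6} \cdot 6 = \frac{-6 + 18 + 3 \left(-216\right) + 8 \cdot 36}{-4} \cdot 6 = - \frac{-6 + 18 - 648 + 288}{4} \cdot 6 = \left(- \frac{1}{4}\right) \left(-348\right) 6 = 87 \cdot 6 = 522$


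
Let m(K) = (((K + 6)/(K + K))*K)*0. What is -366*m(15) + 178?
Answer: 178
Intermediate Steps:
m(K) = 0 (m(K) = (((6 + K)/((2*K)))*K)*0 = (((6 + K)*(1/(2*K)))*K)*0 = (((6 + K)/(2*K))*K)*0 = (3 + K/2)*0 = 0)
-366*m(15) + 178 = -366*0 + 178 = 0 + 178 = 178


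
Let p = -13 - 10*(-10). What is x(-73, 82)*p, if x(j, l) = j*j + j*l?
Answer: -57159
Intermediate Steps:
x(j, l) = j² + j*l
p = 87 (p = -13 + 100 = 87)
x(-73, 82)*p = -73*(-73 + 82)*87 = -73*9*87 = -657*87 = -57159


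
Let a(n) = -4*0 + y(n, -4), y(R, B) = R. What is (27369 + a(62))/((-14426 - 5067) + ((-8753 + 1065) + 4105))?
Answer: -27431/23076 ≈ -1.1887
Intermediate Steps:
a(n) = n (a(n) = -4*0 + n = 0 + n = n)
(27369 + a(62))/((-14426 - 5067) + ((-8753 + 1065) + 4105)) = (27369 + 62)/((-14426 - 5067) + ((-8753 + 1065) + 4105)) = 27431/(-19493 + (-7688 + 4105)) = 27431/(-19493 - 3583) = 27431/(-23076) = 27431*(-1/23076) = -27431/23076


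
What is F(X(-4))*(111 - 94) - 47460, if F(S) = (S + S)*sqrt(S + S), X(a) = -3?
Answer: -47460 - 102*I*sqrt(6) ≈ -47460.0 - 249.85*I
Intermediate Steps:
F(S) = 2*sqrt(2)*S**(3/2) (F(S) = (2*S)*sqrt(2*S) = (2*S)*(sqrt(2)*sqrt(S)) = 2*sqrt(2)*S**(3/2))
F(X(-4))*(111 - 94) - 47460 = (2*sqrt(2)*(-3)**(3/2))*(111 - 94) - 47460 = (2*sqrt(2)*(-3*I*sqrt(3)))*17 - 47460 = -6*I*sqrt(6)*17 - 47460 = -102*I*sqrt(6) - 47460 = -47460 - 102*I*sqrt(6)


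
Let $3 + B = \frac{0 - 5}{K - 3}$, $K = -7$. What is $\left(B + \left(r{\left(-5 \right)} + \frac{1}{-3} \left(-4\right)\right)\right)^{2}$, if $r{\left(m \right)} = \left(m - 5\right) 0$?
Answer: $\frac{49}{36} \approx 1.3611$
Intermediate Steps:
$r{\left(m \right)} = 0$ ($r{\left(m \right)} = \left(-5 + m\right) 0 = 0$)
$B = - \frac{5}{2}$ ($B = -3 + \frac{0 - 5}{-7 - 3} = -3 - \frac{5}{-10} = -3 - - \frac{1}{2} = -3 + \frac{1}{2} = - \frac{5}{2} \approx -2.5$)
$\left(B + \left(r{\left(-5 \right)} + \frac{1}{-3} \left(-4\right)\right)\right)^{2} = \left(- \frac{5}{2} + \left(0 + \frac{1}{-3} \left(-4\right)\right)\right)^{2} = \left(- \frac{5}{2} + \left(0 - - \frac{4}{3}\right)\right)^{2} = \left(- \frac{5}{2} + \left(0 + \frac{4}{3}\right)\right)^{2} = \left(- \frac{5}{2} + \frac{4}{3}\right)^{2} = \left(- \frac{7}{6}\right)^{2} = \frac{49}{36}$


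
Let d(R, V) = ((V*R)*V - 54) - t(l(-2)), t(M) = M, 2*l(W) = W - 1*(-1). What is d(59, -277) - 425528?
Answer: 8202859/2 ≈ 4.1014e+6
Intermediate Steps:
l(W) = ½ + W/2 (l(W) = (W - 1*(-1))/2 = (W + 1)/2 = (1 + W)/2 = ½ + W/2)
d(R, V) = -107/2 + R*V² (d(R, V) = ((V*R)*V - 54) - (½ + (½)*(-2)) = ((R*V)*V - 54) - (½ - 1) = (R*V² - 54) - 1*(-½) = (-54 + R*V²) + ½ = -107/2 + R*V²)
d(59, -277) - 425528 = (-107/2 + 59*(-277)²) - 425528 = (-107/2 + 59*76729) - 425528 = (-107/2 + 4527011) - 425528 = 9053915/2 - 425528 = 8202859/2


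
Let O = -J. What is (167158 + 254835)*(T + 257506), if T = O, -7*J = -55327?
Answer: 737312499495/7 ≈ 1.0533e+11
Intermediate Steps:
J = 55327/7 (J = -1/7*(-55327) = 55327/7 ≈ 7903.9)
O = -55327/7 (O = -1*55327/7 = -55327/7 ≈ -7903.9)
T = -55327/7 ≈ -7903.9
(167158 + 254835)*(T + 257506) = (167158 + 254835)*(-55327/7 + 257506) = 421993*(1747215/7) = 737312499495/7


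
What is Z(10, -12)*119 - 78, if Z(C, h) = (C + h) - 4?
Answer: -792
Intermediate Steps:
Z(C, h) = -4 + C + h
Z(10, -12)*119 - 78 = (-4 + 10 - 12)*119 - 78 = -6*119 - 78 = -714 - 78 = -792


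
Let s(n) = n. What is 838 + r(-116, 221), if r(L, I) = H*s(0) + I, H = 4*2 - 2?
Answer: 1059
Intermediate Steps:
H = 6 (H = 8 - 2 = 6)
r(L, I) = I (r(L, I) = 6*0 + I = 0 + I = I)
838 + r(-116, 221) = 838 + 221 = 1059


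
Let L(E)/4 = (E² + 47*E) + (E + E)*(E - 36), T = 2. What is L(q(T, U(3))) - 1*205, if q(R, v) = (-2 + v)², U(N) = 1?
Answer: -293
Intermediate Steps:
L(E) = 4*E² + 188*E + 8*E*(-36 + E) (L(E) = 4*((E² + 47*E) + (E + E)*(E - 36)) = 4*((E² + 47*E) + (2*E)*(-36 + E)) = 4*((E² + 47*E) + 2*E*(-36 + E)) = 4*(E² + 47*E + 2*E*(-36 + E)) = 4*E² + 188*E + 8*E*(-36 + E))
L(q(T, U(3))) - 1*205 = 4*(-2 + 1)²*(-25 + 3*(-2 + 1)²) - 1*205 = 4*(-1)²*(-25 + 3*(-1)²) - 205 = 4*1*(-25 + 3*1) - 205 = 4*1*(-25 + 3) - 205 = 4*1*(-22) - 205 = -88 - 205 = -293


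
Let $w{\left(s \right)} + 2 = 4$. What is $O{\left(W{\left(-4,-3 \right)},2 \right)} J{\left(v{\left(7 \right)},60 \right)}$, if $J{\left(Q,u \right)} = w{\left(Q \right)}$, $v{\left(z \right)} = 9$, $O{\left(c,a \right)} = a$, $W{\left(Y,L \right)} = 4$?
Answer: $4$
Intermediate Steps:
$w{\left(s \right)} = 2$ ($w{\left(s \right)} = -2 + 4 = 2$)
$J{\left(Q,u \right)} = 2$
$O{\left(W{\left(-4,-3 \right)},2 \right)} J{\left(v{\left(7 \right)},60 \right)} = 2 \cdot 2 = 4$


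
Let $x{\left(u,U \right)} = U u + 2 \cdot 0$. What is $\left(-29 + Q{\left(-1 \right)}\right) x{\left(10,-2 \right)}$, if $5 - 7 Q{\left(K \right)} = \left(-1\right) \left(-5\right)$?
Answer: $580$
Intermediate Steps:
$x{\left(u,U \right)} = U u$ ($x{\left(u,U \right)} = U u + 0 = U u$)
$Q{\left(K \right)} = 0$ ($Q{\left(K \right)} = \frac{5}{7} - \frac{\left(-1\right) \left(-5\right)}{7} = \frac{5}{7} - \frac{5}{7} = 0$)
$\left(-29 + Q{\left(-1 \right)}\right) x{\left(10,-2 \right)} = \left(-29 + 0\right) \left(\left(-2\right) 10\right) = \left(-29\right) \left(-20\right) = 580$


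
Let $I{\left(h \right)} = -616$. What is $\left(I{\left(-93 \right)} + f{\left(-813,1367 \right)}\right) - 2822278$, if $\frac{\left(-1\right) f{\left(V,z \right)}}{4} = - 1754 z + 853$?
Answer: $6764566$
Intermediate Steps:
$f{\left(V,z \right)} = -3412 + 7016 z$ ($f{\left(V,z \right)} = - 4 \left(- 1754 z + 853\right) = - 4 \left(853 - 1754 z\right) = -3412 + 7016 z$)
$\left(I{\left(-93 \right)} + f{\left(-813,1367 \right)}\right) - 2822278 = \left(-616 + \left(-3412 + 7016 \cdot 1367\right)\right) - 2822278 = \left(-616 + \left(-3412 + 9590872\right)\right) - 2822278 = \left(-616 + 9587460\right) - 2822278 = 9586844 - 2822278 = 6764566$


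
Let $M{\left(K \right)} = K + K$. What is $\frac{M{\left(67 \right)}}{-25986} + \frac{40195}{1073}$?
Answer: $\frac{522181744}{13941489} \approx 37.455$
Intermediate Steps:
$M{\left(K \right)} = 2 K$
$\frac{M{\left(67 \right)}}{-25986} + \frac{40195}{1073} = \frac{2 \cdot 67}{-25986} + \frac{40195}{1073} = 134 \left(- \frac{1}{25986}\right) + 40195 \cdot \frac{1}{1073} = - \frac{67}{12993} + \frac{40195}{1073} = \frac{522181744}{13941489}$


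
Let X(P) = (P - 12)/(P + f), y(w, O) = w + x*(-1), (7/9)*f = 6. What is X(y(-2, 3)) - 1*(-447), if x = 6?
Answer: 517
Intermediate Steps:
f = 54/7 (f = (9/7)*6 = 54/7 ≈ 7.7143)
y(w, O) = -6 + w (y(w, O) = w + 6*(-1) = w - 6 = -6 + w)
X(P) = (-12 + P)/(54/7 + P) (X(P) = (P - 12)/(P + 54/7) = (-12 + P)/(54/7 + P))
X(y(-2, 3)) - 1*(-447) = 7*(-12 + (-6 - 2))/(54 + 7*(-6 - 2)) - 1*(-447) = 7*(-12 - 8)/(54 + 7*(-8)) + 447 = 7*(-20)/(54 - 56) + 447 = 7*(-20)/(-2) + 447 = 7*(-½)*(-20) + 447 = 70 + 447 = 517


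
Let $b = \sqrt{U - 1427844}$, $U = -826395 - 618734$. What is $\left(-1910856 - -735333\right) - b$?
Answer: $-1175523 - i \sqrt{2872973} \approx -1.1755 \cdot 10^{6} - 1695.0 i$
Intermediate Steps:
$U = -1445129$ ($U = -826395 - 618734 = -1445129$)
$b = i \sqrt{2872973}$ ($b = \sqrt{-1445129 - 1427844} = \sqrt{-2872973} = i \sqrt{2872973} \approx 1695.0 i$)
$\left(-1910856 - -735333\right) - b = \left(-1910856 - -735333\right) - i \sqrt{2872973} = \left(-1910856 + 735333\right) - i \sqrt{2872973} = -1175523 - i \sqrt{2872973}$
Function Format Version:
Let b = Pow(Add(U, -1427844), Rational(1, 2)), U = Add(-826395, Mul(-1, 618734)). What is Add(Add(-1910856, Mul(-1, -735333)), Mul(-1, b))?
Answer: Add(-1175523, Mul(-1, I, Pow(2872973, Rational(1, 2)))) ≈ Add(-1.1755e+6, Mul(-1695.0, I))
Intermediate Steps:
U = -1445129 (U = Add(-826395, -618734) = -1445129)
b = Mul(I, Pow(2872973, Rational(1, 2))) (b = Pow(Add(-1445129, -1427844), Rational(1, 2)) = Pow(-2872973, Rational(1, 2)) = Mul(I, Pow(2872973, Rational(1, 2))) ≈ Mul(1695.0, I))
Add(Add(-1910856, Mul(-1, -735333)), Mul(-1, b)) = Add(Add(-1910856, Mul(-1, -735333)), Mul(-1, Mul(I, Pow(2872973, Rational(1, 2))))) = Add(Add(-1910856, 735333), Mul(-1, I, Pow(2872973, Rational(1, 2)))) = Add(-1175523, Mul(-1, I, Pow(2872973, Rational(1, 2))))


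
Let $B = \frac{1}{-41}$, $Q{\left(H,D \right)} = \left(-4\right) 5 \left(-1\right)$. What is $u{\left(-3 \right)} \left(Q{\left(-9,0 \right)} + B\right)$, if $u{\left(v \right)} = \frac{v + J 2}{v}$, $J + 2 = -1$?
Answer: $\frac{2457}{41} \approx 59.927$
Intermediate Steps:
$J = -3$ ($J = -2 - 1 = -3$)
$Q{\left(H,D \right)} = 20$ ($Q{\left(H,D \right)} = \left(-20\right) \left(-1\right) = 20$)
$B = - \frac{1}{41} \approx -0.02439$
$u{\left(v \right)} = \frac{-6 + v}{v}$ ($u{\left(v \right)} = \frac{v - 6}{v} = \frac{-6 + v}{v}$)
$u{\left(-3 \right)} \left(Q{\left(-9,0 \right)} + B\right) = \frac{-6 - 3}{-3} \left(20 - \frac{1}{41}\right) = \left(- \frac{1}{3}\right) \left(-9\right) \frac{819}{41} = 3 \cdot \frac{819}{41} = \frac{2457}{41}$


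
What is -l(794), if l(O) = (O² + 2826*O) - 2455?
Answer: -2871825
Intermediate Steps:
l(O) = -2455 + O² + 2826*O
-l(794) = -(-2455 + 794² + 2826*794) = -(-2455 + 630436 + 2243844) = -1*2871825 = -2871825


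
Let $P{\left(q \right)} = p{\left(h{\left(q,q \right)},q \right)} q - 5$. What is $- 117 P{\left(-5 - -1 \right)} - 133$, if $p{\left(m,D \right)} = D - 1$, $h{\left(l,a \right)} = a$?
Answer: $-1888$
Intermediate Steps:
$p{\left(m,D \right)} = -1 + D$
$P{\left(q \right)} = -5 + q \left(-1 + q\right)$ ($P{\left(q \right)} = \left(-1 + q\right) q - 5 = q \left(-1 + q\right) - 5 = -5 + q \left(-1 + q\right)$)
$- 117 P{\left(-5 - -1 \right)} - 133 = - 117 \left(-5 + \left(-5 - -1\right) \left(-1 - 4\right)\right) - 133 = - 117 \left(-5 + \left(-5 + 1\right) \left(-1 + \left(-5 + 1\right)\right)\right) - 133 = - 117 \left(-5 - 4 \left(-1 - 4\right)\right) - 133 = - 117 \left(-5 - -20\right) - 133 = - 117 \left(-5 + 20\right) - 133 = \left(-117\right) 15 - 133 = -1755 - 133 = -1888$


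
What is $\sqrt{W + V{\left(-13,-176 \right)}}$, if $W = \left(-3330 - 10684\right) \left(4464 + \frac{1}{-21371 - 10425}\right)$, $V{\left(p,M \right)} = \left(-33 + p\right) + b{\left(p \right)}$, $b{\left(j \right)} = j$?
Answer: $\frac{i \sqrt{15811449704288934}}{15898} \approx 7909.4 i$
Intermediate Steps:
$V{\left(p,M \right)} = -33 + 2 p$ ($V{\left(p,M \right)} = \left(-33 + p\right) + p = -33 + 2 p$)
$W = - \frac{994554962401}{15898}$ ($W = - 14014 \left(4464 + \frac{1}{-31796}\right) = - 14014 \left(4464 - \frac{1}{31796}\right) = \left(-14014\right) \frac{141937343}{31796} = - \frac{994554962401}{15898} \approx -6.2558 \cdot 10^{7}$)
$\sqrt{W + V{\left(-13,-176 \right)}} = \sqrt{- \frac{994554962401}{15898} + \left(-33 + 2 \left(-13\right)\right)} = \sqrt{- \frac{994554962401}{15898} - 59} = \sqrt{- \frac{994555900383}{15898}} = \frac{i \sqrt{15811449704288934}}{15898}$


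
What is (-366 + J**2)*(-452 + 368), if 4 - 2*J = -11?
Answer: 26019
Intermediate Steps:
J = 15/2 (J = 2 - 1/2*(-11) = 2 + 11/2 = 15/2 ≈ 7.5000)
(-366 + J**2)*(-452 + 368) = (-366 + (15/2)**2)*(-452 + 368) = (-366 + 225/4)*(-84) = -1239/4*(-84) = 26019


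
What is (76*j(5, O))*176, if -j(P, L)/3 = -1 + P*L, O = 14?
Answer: -2768832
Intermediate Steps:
j(P, L) = 3 - 3*L*P (j(P, L) = -3*(-1 + P*L) = -3*(-1 + L*P) = 3 - 3*L*P)
(76*j(5, O))*176 = (76*(3 - 3*14*5))*176 = (76*(3 - 210))*176 = (76*(-207))*176 = -15732*176 = -2768832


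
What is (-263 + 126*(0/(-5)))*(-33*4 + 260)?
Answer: -33664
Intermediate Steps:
(-263 + 126*(0/(-5)))*(-33*4 + 260) = (-263 + 126*(0*(-⅕)))*(-132 + 260) = (-263 + 126*0)*128 = (-263 + 0)*128 = -263*128 = -33664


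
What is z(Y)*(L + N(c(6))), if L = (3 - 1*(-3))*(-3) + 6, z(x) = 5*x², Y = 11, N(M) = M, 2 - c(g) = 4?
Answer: -8470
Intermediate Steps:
c(g) = -2 (c(g) = 2 - 1*4 = 2 - 4 = -2)
L = -12 (L = (3 + 3)*(-3) + 6 = 6*(-3) + 6 = -18 + 6 = -12)
z(Y)*(L + N(c(6))) = (5*11²)*(-12 - 2) = (5*121)*(-14) = 605*(-14) = -8470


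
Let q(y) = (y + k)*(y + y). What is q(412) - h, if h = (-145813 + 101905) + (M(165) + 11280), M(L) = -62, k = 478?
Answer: 766050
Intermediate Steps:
q(y) = 2*y*(478 + y) (q(y) = (y + 478)*(y + y) = (478 + y)*(2*y) = 2*y*(478 + y))
h = -32690 (h = (-145813 + 101905) + (-62 + 11280) = -43908 + 11218 = -32690)
q(412) - h = 2*412*(478 + 412) - 1*(-32690) = 2*412*890 + 32690 = 733360 + 32690 = 766050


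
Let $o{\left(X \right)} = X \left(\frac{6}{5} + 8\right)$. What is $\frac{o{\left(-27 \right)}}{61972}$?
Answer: $- \frac{621}{154930} \approx -0.0040083$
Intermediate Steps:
$o{\left(X \right)} = \frac{46 X}{5}$ ($o{\left(X \right)} = X \left(6 \cdot \frac{1}{5} + 8\right) = X \left(\frac{6}{5} + 8\right) = X \frac{46}{5} = \frac{46 X}{5}$)
$\frac{o{\left(-27 \right)}}{61972} = \frac{\frac{46}{5} \left(-27\right)}{61972} = \left(- \frac{1242}{5}\right) \frac{1}{61972} = - \frac{621}{154930}$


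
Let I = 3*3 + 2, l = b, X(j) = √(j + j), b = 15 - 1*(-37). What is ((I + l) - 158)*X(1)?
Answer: -95*√2 ≈ -134.35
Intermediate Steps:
b = 52 (b = 15 + 37 = 52)
X(j) = √2*√j (X(j) = √(2*j) = √2*√j)
l = 52
I = 11 (I = 9 + 2 = 11)
((I + l) - 158)*X(1) = ((11 + 52) - 158)*(√2*√1) = (63 - 158)*(√2*1) = -95*√2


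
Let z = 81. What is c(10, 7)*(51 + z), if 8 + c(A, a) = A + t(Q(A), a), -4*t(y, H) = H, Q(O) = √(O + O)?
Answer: 33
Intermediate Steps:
Q(O) = √2*√O (Q(O) = √(2*O) = √2*√O)
t(y, H) = -H/4
c(A, a) = -8 + A - a/4 (c(A, a) = -8 + (A - a/4) = -8 + A - a/4)
c(10, 7)*(51 + z) = (-8 + 10 - ¼*7)*(51 + 81) = (-8 + 10 - 7/4)*132 = (¼)*132 = 33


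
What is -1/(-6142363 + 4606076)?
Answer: 1/1536287 ≈ 6.5092e-7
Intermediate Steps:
-1/(-6142363 + 4606076) = -1/(-1536287) = -1*(-1/1536287) = 1/1536287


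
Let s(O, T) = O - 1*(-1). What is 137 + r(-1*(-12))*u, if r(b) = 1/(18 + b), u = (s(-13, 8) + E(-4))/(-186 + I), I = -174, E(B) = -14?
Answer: 739813/5400 ≈ 137.00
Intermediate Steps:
s(O, T) = 1 + O (s(O, T) = O + 1 = 1 + O)
u = 13/180 (u = ((1 - 13) - 14)/(-186 - 174) = (-12 - 14)/(-360) = -26*(-1/360) = 13/180 ≈ 0.072222)
137 + r(-1*(-12))*u = 137 + (13/180)/(18 - 1*(-12)) = 137 + (13/180)/(18 + 12) = 137 + (13/180)/30 = 137 + (1/30)*(13/180) = 137 + 13/5400 = 739813/5400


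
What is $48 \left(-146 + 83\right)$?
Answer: $-3024$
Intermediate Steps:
$48 \left(-146 + 83\right) = 48 \left(-63\right) = -3024$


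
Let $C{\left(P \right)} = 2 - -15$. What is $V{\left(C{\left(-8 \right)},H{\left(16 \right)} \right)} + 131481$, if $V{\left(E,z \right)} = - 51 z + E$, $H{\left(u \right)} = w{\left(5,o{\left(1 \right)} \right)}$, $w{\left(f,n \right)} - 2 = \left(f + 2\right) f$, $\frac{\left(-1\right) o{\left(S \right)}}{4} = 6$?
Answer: $129611$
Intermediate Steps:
$o{\left(S \right)} = -24$ ($o{\left(S \right)} = \left(-4\right) 6 = -24$)
$C{\left(P \right)} = 17$ ($C{\left(P \right)} = 2 + 15 = 17$)
$w{\left(f,n \right)} = 2 + f \left(2 + f\right)$ ($w{\left(f,n \right)} = 2 + \left(f + 2\right) f = 2 + \left(2 + f\right) f = 2 + f \left(2 + f\right)$)
$H{\left(u \right)} = 37$ ($H{\left(u \right)} = 2 + 5^{2} + 2 \cdot 5 = 2 + 25 + 10 = 37$)
$V{\left(E,z \right)} = E - 51 z$
$V{\left(C{\left(-8 \right)},H{\left(16 \right)} \right)} + 131481 = \left(17 - 1887\right) + 131481 = -1870 + 131481 = 129611$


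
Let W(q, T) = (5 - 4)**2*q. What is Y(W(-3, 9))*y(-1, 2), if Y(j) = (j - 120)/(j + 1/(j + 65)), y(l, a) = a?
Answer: 15252/185 ≈ 82.443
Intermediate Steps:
W(q, T) = q (W(q, T) = 1**2*q = 1*q = q)
Y(j) = (-120 + j)/(j + 1/(65 + j))
Y(W(-3, 9))*y(-1, 2) = ((-7800 + (-3)**2 - 55*(-3))/(1 + (-3)**2 + 65*(-3)))*2 = ((-7800 + 9 + 165)/(1 + 9 - 195))*2 = (-7626/(-185))*2 = -1/185*(-7626)*2 = (7626/185)*2 = 15252/185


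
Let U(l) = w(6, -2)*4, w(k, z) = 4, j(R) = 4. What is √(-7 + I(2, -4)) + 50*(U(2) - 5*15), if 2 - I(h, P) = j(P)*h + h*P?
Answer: -2950 + I*√5 ≈ -2950.0 + 2.2361*I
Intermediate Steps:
I(h, P) = 2 - 4*h - P*h (I(h, P) = 2 - (4*h + h*P) = 2 - (4*h + P*h) = 2 + (-4*h - P*h) = 2 - 4*h - P*h)
U(l) = 16 (U(l) = 4*4 = 16)
√(-7 + I(2, -4)) + 50*(U(2) - 5*15) = √(-7 + (2 - 4*2 - 1*(-4)*2)) + 50*(16 - 5*15) = √(-7 + (2 - 8 + 8)) + 50*(16 - 75) = √(-7 + 2) + 50*(-59) = √(-5) - 2950 = I*√5 - 2950 = -2950 + I*√5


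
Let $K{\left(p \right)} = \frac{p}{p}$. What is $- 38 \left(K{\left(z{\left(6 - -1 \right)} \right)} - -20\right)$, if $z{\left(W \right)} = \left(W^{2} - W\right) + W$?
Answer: $-798$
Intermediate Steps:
$z{\left(W \right)} = W^{2}$
$K{\left(p \right)} = 1$
$- 38 \left(K{\left(z{\left(6 - -1 \right)} \right)} - -20\right) = - 38 \left(1 - -20\right) = - 38 \left(1 + 20\right) = \left(-38\right) 21 = -798$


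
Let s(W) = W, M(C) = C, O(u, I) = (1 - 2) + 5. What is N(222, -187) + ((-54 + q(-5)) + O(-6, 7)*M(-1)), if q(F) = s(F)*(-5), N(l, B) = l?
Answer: 189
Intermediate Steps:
O(u, I) = 4 (O(u, I) = -1 + 5 = 4)
q(F) = -5*F (q(F) = F*(-5) = -5*F)
N(222, -187) + ((-54 + q(-5)) + O(-6, 7)*M(-1)) = 222 + ((-54 - 5*(-5)) + 4*(-1)) = 222 + ((-54 + 25) - 4) = 222 + (-29 - 4) = 222 - 33 = 189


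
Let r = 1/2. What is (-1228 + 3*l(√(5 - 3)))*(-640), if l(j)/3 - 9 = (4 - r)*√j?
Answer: 734080 - 20160*2^(¼) ≈ 7.1011e+5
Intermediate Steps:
r = ½ (r = 1*(½) = ½ ≈ 0.50000)
l(j) = 27 + 21*√j/2 (l(j) = 27 + 3*((4 - 1*½)*√j) = 27 + 3*((4 - ½)*√j) = 27 + 3*(7*√j/2) = 27 + 21*√j/2)
(-1228 + 3*l(√(5 - 3)))*(-640) = (-1228 + 3*(27 + 21*√(√(5 - 3))/2))*(-640) = (-1228 + 3*(27 + 21*√(√2)/2))*(-640) = (-1228 + 3*(27 + 21*2^(¼)/2))*(-640) = (-1228 + (81 + 63*2^(¼)/2))*(-640) = (-1147 + 63*2^(¼)/2)*(-640) = 734080 - 20160*2^(¼)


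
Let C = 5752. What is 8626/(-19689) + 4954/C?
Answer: 23961277/56625564 ≈ 0.42315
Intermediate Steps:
8626/(-19689) + 4954/C = 8626/(-19689) + 4954/5752 = 8626*(-1/19689) + 4954*(1/5752) = -8626/19689 + 2477/2876 = 23961277/56625564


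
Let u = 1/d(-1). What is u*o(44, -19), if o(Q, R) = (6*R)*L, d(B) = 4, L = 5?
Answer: -285/2 ≈ -142.50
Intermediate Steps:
u = ¼ (u = 1/4 = ¼ ≈ 0.25000)
o(Q, R) = 30*R (o(Q, R) = (6*R)*5 = 30*R)
u*o(44, -19) = (30*(-19))/4 = (¼)*(-570) = -285/2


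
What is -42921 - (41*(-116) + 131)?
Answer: -38296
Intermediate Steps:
-42921 - (41*(-116) + 131) = -42921 - (-4756 + 131) = -42921 - 1*(-4625) = -42921 + 4625 = -38296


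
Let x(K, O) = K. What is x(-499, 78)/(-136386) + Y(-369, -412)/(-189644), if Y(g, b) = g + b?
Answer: 100574911/12932393292 ≈ 0.0077770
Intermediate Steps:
Y(g, b) = b + g
x(-499, 78)/(-136386) + Y(-369, -412)/(-189644) = -499/(-136386) + (-412 - 369)/(-189644) = -499*(-1/136386) - 781*(-1/189644) = 499/136386 + 781/189644 = 100574911/12932393292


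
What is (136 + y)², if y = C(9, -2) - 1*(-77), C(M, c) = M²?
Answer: 86436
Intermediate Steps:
y = 158 (y = 9² - 1*(-77) = 81 + 77 = 158)
(136 + y)² = (136 + 158)² = 294² = 86436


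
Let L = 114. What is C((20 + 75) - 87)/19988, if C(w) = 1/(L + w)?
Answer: 1/2438536 ≈ 4.1008e-7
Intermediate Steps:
C(w) = 1/(114 + w)
C((20 + 75) - 87)/19988 = 1/((114 + ((20 + 75) - 87))*19988) = (1/19988)/(114 + (95 - 87)) = (1/19988)/(114 + 8) = (1/19988)/122 = (1/122)*(1/19988) = 1/2438536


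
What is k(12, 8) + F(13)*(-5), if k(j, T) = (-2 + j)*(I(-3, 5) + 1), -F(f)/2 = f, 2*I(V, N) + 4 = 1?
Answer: 125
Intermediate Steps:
I(V, N) = -3/2 (I(V, N) = -2 + (1/2)*1 = -2 + 1/2 = -3/2)
F(f) = -2*f
k(j, T) = 1 - j/2 (k(j, T) = (-2 + j)*(-3/2 + 1) = (-2 + j)*(-1/2) = 1 - j/2)
k(12, 8) + F(13)*(-5) = (1 - 1/2*12) - 2*13*(-5) = (1 - 6) - 26*(-5) = -5 + 130 = 125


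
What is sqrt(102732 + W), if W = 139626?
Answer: sqrt(242358) ≈ 492.30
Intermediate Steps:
sqrt(102732 + W) = sqrt(102732 + 139626) = sqrt(242358)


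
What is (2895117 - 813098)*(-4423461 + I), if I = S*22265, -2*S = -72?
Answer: -7540908338499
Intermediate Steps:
S = 36 (S = -½*(-72) = 36)
I = 801540 (I = 36*22265 = 801540)
(2895117 - 813098)*(-4423461 + I) = (2895117 - 813098)*(-4423461 + 801540) = 2082019*(-3621921) = -7540908338499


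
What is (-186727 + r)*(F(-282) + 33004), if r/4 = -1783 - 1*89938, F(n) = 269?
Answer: -18420298803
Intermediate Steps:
r = -366884 (r = 4*(-1783 - 1*89938) = 4*(-1783 - 89938) = 4*(-91721) = -366884)
(-186727 + r)*(F(-282) + 33004) = (-186727 - 366884)*(269 + 33004) = -553611*33273 = -18420298803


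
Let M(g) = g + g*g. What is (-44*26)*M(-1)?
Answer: 0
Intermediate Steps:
M(g) = g + g**2
(-44*26)*M(-1) = (-44*26)*(-(1 - 1)) = -(-1144)*0 = -1144*0 = 0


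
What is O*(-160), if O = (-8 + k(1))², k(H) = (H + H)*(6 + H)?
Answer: -5760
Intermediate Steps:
k(H) = 2*H*(6 + H) (k(H) = (2*H)*(6 + H) = 2*H*(6 + H))
O = 36 (O = (-8 + 2*1*(6 + 1))² = (-8 + 2*1*7)² = (-8 + 14)² = 6² = 36)
O*(-160) = 36*(-160) = -5760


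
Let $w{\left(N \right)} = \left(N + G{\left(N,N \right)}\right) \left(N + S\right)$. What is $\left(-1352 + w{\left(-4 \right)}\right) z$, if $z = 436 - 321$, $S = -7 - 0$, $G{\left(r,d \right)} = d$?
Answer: $-145360$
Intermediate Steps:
$S = -7$ ($S = -7 + 0 = -7$)
$w{\left(N \right)} = 2 N \left(-7 + N\right)$ ($w{\left(N \right)} = \left(N + N\right) \left(N - 7\right) = 2 N \left(-7 + N\right)$)
$z = 115$ ($z = 436 - 321 = 115$)
$\left(-1352 + w{\left(-4 \right)}\right) z = \left(-1352 + 2 \left(-4\right) \left(-7 - 4\right)\right) 115 = \left(-1352 + 2 \left(-4\right) \left(-11\right)\right) 115 = \left(-1352 + 88\right) 115 = \left(-1264\right) 115 = -145360$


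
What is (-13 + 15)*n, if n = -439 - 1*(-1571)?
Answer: 2264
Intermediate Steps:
n = 1132 (n = -439 + 1571 = 1132)
(-13 + 15)*n = (-13 + 15)*1132 = 2*1132 = 2264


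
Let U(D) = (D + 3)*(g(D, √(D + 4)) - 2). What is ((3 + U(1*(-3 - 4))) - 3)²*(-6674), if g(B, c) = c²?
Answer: -2669600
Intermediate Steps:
U(D) = (2 + D)*(3 + D) (U(D) = (D + 3)*((√(D + 4))² - 2) = (3 + D)*((√(4 + D))² - 2) = (3 + D)*((4 + D) - 2) = (3 + D)*(2 + D) = (2 + D)*(3 + D))
((3 + U(1*(-3 - 4))) - 3)²*(-6674) = ((3 + (6 + 1*(-3 - 4) + (1*(-3 - 4))*(4 + 1*(-3 - 4)))) - 3)²*(-6674) = ((3 + (6 + 1*(-7) + (1*(-7))*(4 + 1*(-7)))) - 3)²*(-6674) = ((3 + (6 - 7 - 7*(4 - 7))) - 3)²*(-6674) = ((3 + (6 - 7 - 7*(-3))) - 3)²*(-6674) = ((3 + (6 - 7 + 21)) - 3)²*(-6674) = ((3 + 20) - 3)²*(-6674) = (23 - 3)²*(-6674) = 20²*(-6674) = 400*(-6674) = -2669600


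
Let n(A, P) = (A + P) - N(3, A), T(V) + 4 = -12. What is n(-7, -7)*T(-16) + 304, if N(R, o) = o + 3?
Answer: 464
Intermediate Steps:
T(V) = -16 (T(V) = -4 - 12 = -16)
N(R, o) = 3 + o
n(A, P) = -3 + P (n(A, P) = (A + P) - (3 + A) = (A + P) + (-3 - A) = -3 + P)
n(-7, -7)*T(-16) + 304 = (-3 - 7)*(-16) + 304 = -10*(-16) + 304 = 160 + 304 = 464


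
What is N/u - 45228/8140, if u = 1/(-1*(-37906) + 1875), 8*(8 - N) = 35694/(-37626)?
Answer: 32971566715579/102091880 ≈ 3.2296e+5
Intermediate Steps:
N = 407293/50168 (N = 8 - 17847/(4*(-37626)) = 8 - 17847*(-1)/(4*37626) = 8 - ⅛*(-5949/6271) = 8 + 5949/50168 = 407293/50168 ≈ 8.1186)
u = 1/39781 (u = 1/(37906 + 1875) = 1/39781 ≈ 2.5138e-5)
N/u - 45228/8140 = 407293/(50168*(1/39781)) - 45228/8140 = (407293/50168)*39781 - 45228*1/8140 = 16202522833/50168 - 11307/2035 = 32971566715579/102091880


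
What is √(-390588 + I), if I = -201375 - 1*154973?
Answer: 2*I*√186734 ≈ 864.25*I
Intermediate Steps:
I = -356348 (I = -201375 - 154973 = -356348)
√(-390588 + I) = √(-390588 - 356348) = √(-746936) = 2*I*√186734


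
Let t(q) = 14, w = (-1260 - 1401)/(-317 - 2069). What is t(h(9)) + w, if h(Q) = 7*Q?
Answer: 36065/2386 ≈ 15.115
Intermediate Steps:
w = 2661/2386 (w = -2661/(-2386) = -2661*(-1/2386) = 2661/2386 ≈ 1.1153)
t(h(9)) + w = 14 + 2661/2386 = 36065/2386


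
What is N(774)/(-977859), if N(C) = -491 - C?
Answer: 1265/977859 ≈ 0.0012936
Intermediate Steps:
N(774)/(-977859) = (-491 - 1*774)/(-977859) = (-491 - 774)*(-1/977859) = -1265*(-1/977859) = 1265/977859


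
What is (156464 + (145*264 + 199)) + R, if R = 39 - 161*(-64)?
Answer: 205286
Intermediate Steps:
R = 10343 (R = 39 + 10304 = 10343)
(156464 + (145*264 + 199)) + R = (156464 + (145*264 + 199)) + 10343 = (156464 + (38280 + 199)) + 10343 = (156464 + 38479) + 10343 = 194943 + 10343 = 205286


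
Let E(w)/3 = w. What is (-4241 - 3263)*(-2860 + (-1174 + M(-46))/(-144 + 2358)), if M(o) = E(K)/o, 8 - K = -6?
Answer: 546531114136/25461 ≈ 2.1465e+7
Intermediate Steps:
K = 14 (K = 8 - 1*(-6) = 8 + 6 = 14)
E(w) = 3*w
M(o) = 42/o (M(o) = (3*14)/o = 42/o)
(-4241 - 3263)*(-2860 + (-1174 + M(-46))/(-144 + 2358)) = (-4241 - 3263)*(-2860 + (-1174 + 42/(-46))/(-144 + 2358)) = -7504*(-2860 + (-1174 + 42*(-1/46))/2214) = -7504*(-2860 + (-1174 - 21/23)*(1/2214)) = -7504*(-2860 - 27023/23*1/2214) = -7504*(-2860 - 27023/50922) = -7504*(-145663943/50922) = 546531114136/25461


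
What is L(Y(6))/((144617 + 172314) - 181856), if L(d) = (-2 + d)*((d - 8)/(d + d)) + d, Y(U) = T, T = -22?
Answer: -422/1485825 ≈ -0.00028402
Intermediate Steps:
Y(U) = -22
L(d) = d + (-8 + d)*(-2 + d)/(2*d) (L(d) = (-2 + d)*((-8 + d)/((2*d))) + d = (-2 + d)*((-8 + d)*(1/(2*d))) + d = (-2 + d)*((-8 + d)/(2*d)) + d = (-8 + d)*(-2 + d)/(2*d) + d = d + (-8 + d)*(-2 + d)/(2*d))
L(Y(6))/((144617 + 172314) - 181856) = (-5 + 8/(-22) + (3/2)*(-22))/((144617 + 172314) - 181856) = (-5 + 8*(-1/22) - 33)/(316931 - 181856) = (-5 - 4/11 - 33)/135075 = -422/11*1/135075 = -422/1485825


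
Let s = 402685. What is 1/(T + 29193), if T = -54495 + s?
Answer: 1/377383 ≈ 2.6498e-6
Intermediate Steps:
T = 348190 (T = -54495 + 402685 = 348190)
1/(T + 29193) = 1/(348190 + 29193) = 1/377383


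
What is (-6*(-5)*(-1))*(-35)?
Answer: 1050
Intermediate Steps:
(-6*(-5)*(-1))*(-35) = (30*(-1))*(-35) = -30*(-35) = 1050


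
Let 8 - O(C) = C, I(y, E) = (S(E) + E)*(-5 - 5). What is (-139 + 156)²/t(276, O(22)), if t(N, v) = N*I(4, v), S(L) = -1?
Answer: 289/41400 ≈ 0.0069807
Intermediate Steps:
I(y, E) = 10 - 10*E (I(y, E) = (-1 + E)*(-5 - 5) = (-1 + E)*(-10) = 10 - 10*E)
O(C) = 8 - C
t(N, v) = N*(10 - 10*v)
(-139 + 156)²/t(276, O(22)) = (-139 + 156)²/((10*276*(1 - (8 - 1*22)))) = 17²/((10*276*(1 - (8 - 22)))) = 289/((10*276*(1 - 1*(-14)))) = 289/((10*276*(1 + 14))) = 289/((10*276*15)) = 289/41400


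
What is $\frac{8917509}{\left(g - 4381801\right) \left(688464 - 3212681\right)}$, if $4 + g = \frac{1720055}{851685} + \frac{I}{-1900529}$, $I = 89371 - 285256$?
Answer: $\frac{2886868829348151957}{3580659453615275489435117} \approx 8.0624 \cdot 10^{-7}$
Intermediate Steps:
$I = -195885$ ($I = 89371 - 285256 = -195885$)
$g = - \frac{607752288028}{323730408273}$ ($g = -4 + \left(\frac{1720055}{851685} - \frac{195885}{-1900529}\right) = -4 + \left(1720055 \cdot \frac{1}{851685} - - \frac{195885}{1900529}\right) = -4 + \left(\frac{344011}{170337} + \frac{195885}{1900529}\right) = -4 + \frac{687169345064}{323730408273} = - \frac{607752288028}{323730408273} \approx -1.8773$)
$\frac{8917509}{\left(g - 4381801\right) \left(688464 - 3212681\right)} = \frac{8917509}{\left(- \frac{607752288028}{323730408273} - 4381801\right) \left(688464 - 3212681\right)} = \frac{8917509}{\left(- \frac{1418522834453327701}{323730408273}\right) \left(-2524217\right)} = \frac{8917509}{\frac{3580659453615275489435117}{323730408273}} = 8917509 \cdot \frac{323730408273}{3580659453615275489435117} = \frac{2886868829348151957}{3580659453615275489435117}$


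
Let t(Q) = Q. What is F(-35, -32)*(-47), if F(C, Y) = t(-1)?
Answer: 47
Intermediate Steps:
F(C, Y) = -1
F(-35, -32)*(-47) = -1*(-47) = 47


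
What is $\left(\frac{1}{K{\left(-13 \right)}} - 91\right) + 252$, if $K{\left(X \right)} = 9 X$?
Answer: $\frac{18836}{117} \approx 160.99$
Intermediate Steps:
$\left(\frac{1}{K{\left(-13 \right)}} - 91\right) + 252 = \left(\frac{1}{9 \left(-13\right)} - 91\right) + 252 = \left(\frac{1}{-117} - 91\right) + 252 = \left(- \frac{1}{117} - 91\right) + 252 = - \frac{10648}{117} + 252 = \frac{18836}{117}$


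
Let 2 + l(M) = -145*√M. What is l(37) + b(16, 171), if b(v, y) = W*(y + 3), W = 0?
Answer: -2 - 145*√37 ≈ -884.00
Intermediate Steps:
b(v, y) = 0 (b(v, y) = 0*(y + 3) = 0*(3 + y) = 0)
l(M) = -2 - 145*√M
l(37) + b(16, 171) = (-2 - 145*√37) + 0 = -2 - 145*√37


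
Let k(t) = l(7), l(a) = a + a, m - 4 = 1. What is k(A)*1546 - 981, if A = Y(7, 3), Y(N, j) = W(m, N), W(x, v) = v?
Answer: 20663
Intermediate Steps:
m = 5 (m = 4 + 1 = 5)
l(a) = 2*a
Y(N, j) = N
A = 7
k(t) = 14 (k(t) = 2*7 = 14)
k(A)*1546 - 981 = 14*1546 - 981 = 21644 - 981 = 20663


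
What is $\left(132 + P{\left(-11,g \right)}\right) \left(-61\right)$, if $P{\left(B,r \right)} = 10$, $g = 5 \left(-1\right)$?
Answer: $-8662$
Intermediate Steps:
$g = -5$
$\left(132 + P{\left(-11,g \right)}\right) \left(-61\right) = \left(132 + 10\right) \left(-61\right) = 142 \left(-61\right) = -8662$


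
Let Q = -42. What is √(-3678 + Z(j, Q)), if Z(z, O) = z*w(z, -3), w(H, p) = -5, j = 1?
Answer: I*√3683 ≈ 60.688*I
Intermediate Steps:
Z(z, O) = -5*z (Z(z, O) = z*(-5) = -5*z)
√(-3678 + Z(j, Q)) = √(-3678 - 5*1) = √(-3678 - 5) = √(-3683) = I*√3683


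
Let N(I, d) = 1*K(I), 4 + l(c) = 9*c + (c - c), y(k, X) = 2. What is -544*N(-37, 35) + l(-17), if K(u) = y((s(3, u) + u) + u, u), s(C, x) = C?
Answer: -1245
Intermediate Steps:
l(c) = -4 + 9*c (l(c) = -4 + (9*c + (c - c)) = -4 + (9*c + 0) = -4 + 9*c)
K(u) = 2
N(I, d) = 2 (N(I, d) = 1*2 = 2)
-544*N(-37, 35) + l(-17) = -544*2 + (-4 + 9*(-17)) = -1088 + (-4 - 153) = -1088 - 157 = -1245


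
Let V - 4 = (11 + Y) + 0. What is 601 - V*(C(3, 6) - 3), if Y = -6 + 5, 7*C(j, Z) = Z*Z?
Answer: 571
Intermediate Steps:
C(j, Z) = Z**2/7 (C(j, Z) = (Z*Z)/7 = Z**2/7)
Y = -1
V = 14 (V = 4 + ((11 - 1) + 0) = 4 + (10 + 0) = 4 + 10 = 14)
601 - V*(C(3, 6) - 3) = 601 - 14*((1/7)*6**2 - 3) = 601 - 14*((1/7)*36 - 3) = 601 - 14*(36/7 - 3) = 601 - 14*15/7 = 601 - 1*30 = 601 - 30 = 571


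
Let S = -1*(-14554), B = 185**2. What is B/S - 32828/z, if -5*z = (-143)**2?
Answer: 3088760585/297614746 ≈ 10.378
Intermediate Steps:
z = -20449/5 (z = -1/5*(-143)**2 = -1/5*20449 = -20449/5 ≈ -4089.8)
B = 34225
S = 14554
B/S - 32828/z = 34225/14554 - 32828/(-20449/5) = 34225*(1/14554) - 32828*(-5/20449) = 34225/14554 + 164140/20449 = 3088760585/297614746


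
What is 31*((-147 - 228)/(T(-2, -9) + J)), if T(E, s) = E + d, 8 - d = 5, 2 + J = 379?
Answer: -3875/126 ≈ -30.754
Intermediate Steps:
J = 377 (J = -2 + 379 = 377)
d = 3 (d = 8 - 1*5 = 8 - 5 = 3)
T(E, s) = 3 + E (T(E, s) = E + 3 = 3 + E)
31*((-147 - 228)/(T(-2, -9) + J)) = 31*((-147 - 228)/((3 - 2) + 377)) = 31*(-375/(1 + 377)) = 31*(-375/378) = 31*(-375*1/378) = 31*(-125/126) = -3875/126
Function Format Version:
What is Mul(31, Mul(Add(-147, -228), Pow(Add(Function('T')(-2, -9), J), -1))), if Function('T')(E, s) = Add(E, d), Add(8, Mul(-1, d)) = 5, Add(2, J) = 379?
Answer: Rational(-3875, 126) ≈ -30.754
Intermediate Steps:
J = 377 (J = Add(-2, 379) = 377)
d = 3 (d = Add(8, Mul(-1, 5)) = Add(8, -5) = 3)
Function('T')(E, s) = Add(3, E) (Function('T')(E, s) = Add(E, 3) = Add(3, E))
Mul(31, Mul(Add(-147, -228), Pow(Add(Function('T')(-2, -9), J), -1))) = Mul(31, Mul(Add(-147, -228), Pow(Add(Add(3, -2), 377), -1))) = Mul(31, Mul(-375, Pow(Add(1, 377), -1))) = Mul(31, Mul(-375, Pow(378, -1))) = Mul(31, Mul(-375, Rational(1, 378))) = Mul(31, Rational(-125, 126)) = Rational(-3875, 126)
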